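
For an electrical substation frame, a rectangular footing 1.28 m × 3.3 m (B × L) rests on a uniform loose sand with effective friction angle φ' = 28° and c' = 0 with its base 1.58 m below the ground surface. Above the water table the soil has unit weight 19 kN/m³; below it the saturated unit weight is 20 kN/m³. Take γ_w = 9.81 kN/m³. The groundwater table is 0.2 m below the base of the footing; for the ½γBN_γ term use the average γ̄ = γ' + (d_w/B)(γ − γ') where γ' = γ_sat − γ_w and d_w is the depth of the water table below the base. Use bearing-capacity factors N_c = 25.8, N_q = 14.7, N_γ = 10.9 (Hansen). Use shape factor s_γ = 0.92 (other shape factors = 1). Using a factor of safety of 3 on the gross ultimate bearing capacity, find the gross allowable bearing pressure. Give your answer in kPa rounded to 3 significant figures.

q_all ≈ 172 kPa

Overburden at base level: q = 19 × 1.58 = 30.02 kPa.
The water table is 0.2 m below the base (< B = 1.28 m), so the ½γBN_γ term uses γ̄ = γ' + (d_w/B)(γ − γ') = 10.19 + (0.2/1.28)(19 − 10.19) = 11.567 kN/m³.
Surcharge term q·N_q = 30.02 × 14.7 = 441.29 kPa; self-weight term 0.5·γ·B·N_γ·s_γ = 0.5 × 11.567 × 1.28 × 10.9 × 0.92 = 74.233 kPa.
q_ult = 441.29 + 74.233 = 515.53 kPa.
q_all = 515.53 / 3 = 171.84 kPa.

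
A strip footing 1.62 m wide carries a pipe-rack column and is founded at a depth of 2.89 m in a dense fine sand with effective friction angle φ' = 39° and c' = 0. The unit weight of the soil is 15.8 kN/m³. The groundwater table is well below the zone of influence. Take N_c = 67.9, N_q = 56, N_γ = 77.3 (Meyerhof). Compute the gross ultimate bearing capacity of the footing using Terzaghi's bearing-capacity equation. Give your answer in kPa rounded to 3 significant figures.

q = γ·D_f = 15.8 × 2.89 = 45.662 kPa.
q·N_q = 45.662 × 56 = 2557.1 kPa
0.5·γ·B·N_γ = 0.5 × 15.8 × 1.62 × 77.3 = 989.29 kPa
q_ult = 2557.1 + 989.29 = 3546.4 kPa.

q_ult ≈ 3550 kPa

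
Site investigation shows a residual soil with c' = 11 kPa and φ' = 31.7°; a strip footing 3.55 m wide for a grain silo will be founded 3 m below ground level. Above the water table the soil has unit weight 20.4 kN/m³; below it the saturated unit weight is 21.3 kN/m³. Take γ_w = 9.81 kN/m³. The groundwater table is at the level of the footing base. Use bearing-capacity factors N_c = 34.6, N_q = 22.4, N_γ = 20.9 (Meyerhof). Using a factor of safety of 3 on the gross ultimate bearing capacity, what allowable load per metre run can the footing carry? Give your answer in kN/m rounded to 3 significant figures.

≈ 2580 kN/m

q = γ·D_f = 20.4 × 3 = 61.2 kPa.
For the ½γBN_γ term take γ' = 21.3 − 9.81 = 11.49 kN/m³ (soil below base is submerged).
c·N_c = 11 × 34.6 = 380.6 kPa
q·N_q = 61.2 × 22.4 = 1370.9 kPa
0.5·γ·B·N_γ = 0.5 × 11.49 × 3.55 × 20.9 = 426.25 kPa
q_ult = 380.6 + 1370.9 + 426.25 = 2177.7 kPa.
Gross allowable pressure q_all = 2177.7 / 3 = 725.91 kPa.
Allowable wall load = q_all × B = 725.91 × 3.55 = 2577 kN per metre run.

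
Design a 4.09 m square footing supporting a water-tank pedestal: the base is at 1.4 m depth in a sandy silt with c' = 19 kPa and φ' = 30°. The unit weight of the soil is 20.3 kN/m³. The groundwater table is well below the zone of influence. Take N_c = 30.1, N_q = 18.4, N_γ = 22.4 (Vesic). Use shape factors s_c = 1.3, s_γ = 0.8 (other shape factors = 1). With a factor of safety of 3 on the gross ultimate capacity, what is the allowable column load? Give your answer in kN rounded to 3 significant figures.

P_all ≈ 11200 kN

Overburden at base level: q = 20.3 × 1.4 = 28.42 kPa.
Cohesion term c·N_c·s_c = 19 × 30.1 × 1.3 = 743.47 kPa; surcharge term q·N_q = 28.42 × 18.4 = 522.93 kPa; self-weight term 0.5·γ·B·N_γ·s_γ = 0.5 × 20.3 × 4.09 × 22.4 × 0.8 = 743.92 kPa.
q_ult = 743.47 + 522.93 + 743.92 = 2010.3 kPa.
Gross allowable pressure q_all = 2010.3 / 3 = 670.11 kPa.
Footing area = 16.7281 m², so allowable column load = 670.11 × 16.7281 = 11210 kN.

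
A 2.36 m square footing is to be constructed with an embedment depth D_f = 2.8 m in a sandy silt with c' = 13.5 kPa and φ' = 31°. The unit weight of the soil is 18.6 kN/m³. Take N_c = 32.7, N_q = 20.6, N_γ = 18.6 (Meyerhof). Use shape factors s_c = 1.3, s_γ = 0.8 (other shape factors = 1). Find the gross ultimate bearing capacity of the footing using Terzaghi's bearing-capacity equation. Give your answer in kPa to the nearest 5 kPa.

Overburden at base level: q = 18.6 × 2.8 = 52.08 kPa.
Cohesion term c·N_c·s_c = 13.5 × 32.7 × 1.3 = 573.89 kPa; surcharge term q·N_q = 52.08 × 20.6 = 1072.8 kPa; self-weight term 0.5·γ·B·N_γ·s_γ = 0.5 × 18.6 × 2.36 × 18.6 × 0.8 = 326.59 kPa.
q_ult = 573.89 + 1072.8 + 326.59 = 1973.3 kPa.

q_ult ≈ 1975 kPa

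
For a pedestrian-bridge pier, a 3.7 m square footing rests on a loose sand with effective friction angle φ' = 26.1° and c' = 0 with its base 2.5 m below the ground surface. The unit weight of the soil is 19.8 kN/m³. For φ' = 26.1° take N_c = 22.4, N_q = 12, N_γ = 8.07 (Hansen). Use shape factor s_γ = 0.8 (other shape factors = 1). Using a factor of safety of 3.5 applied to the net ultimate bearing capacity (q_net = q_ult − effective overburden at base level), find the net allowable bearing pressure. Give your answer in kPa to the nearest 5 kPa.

q_all(net) ≈ 225 kPa

Effective surcharge at the founding depth q = γ·D_f = 19.8 × 2.5 = 49.5 kPa.
q_ult = q·N_q + 0.5·γ·B·N_γ·s_γ
     = 49.5 × 12 + 0.5 × 19.8 × 3.7 × 8.07 × 0.8
     = 594 + 236.48 = 830.48 kPa.
Net ultimate: q_net = 830.48 − 49.5 = 780.98 kPa.
q_all(net) = 780.98 / 3.5 = 223.14 kPa.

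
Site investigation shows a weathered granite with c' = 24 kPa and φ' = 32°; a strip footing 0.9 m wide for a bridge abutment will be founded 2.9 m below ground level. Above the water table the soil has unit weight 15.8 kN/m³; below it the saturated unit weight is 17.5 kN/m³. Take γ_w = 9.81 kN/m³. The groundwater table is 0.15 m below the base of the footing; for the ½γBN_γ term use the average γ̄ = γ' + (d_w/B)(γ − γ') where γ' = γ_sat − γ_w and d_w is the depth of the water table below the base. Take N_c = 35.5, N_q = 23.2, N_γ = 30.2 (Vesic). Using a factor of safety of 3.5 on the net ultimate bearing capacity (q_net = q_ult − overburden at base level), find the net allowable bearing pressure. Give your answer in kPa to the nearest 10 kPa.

q = γ·D_f = 15.8 × 2.9 = 45.82 kPa.
γ' = 7.69 kN/m³; averaging over the depth B below the base, γ̄ = γ' + (d_w/B)(γ − γ') = 9.0417 kN/m³.
c·N_c = 24 × 35.5 = 852 kPa
q·N_q = 45.82 × 23.2 = 1063 kPa
0.5·γ·B·N_γ = 0.5 × 9.0417 × 0.9 × 30.2 = 122.88 kPa
q_ult = 852 + 1063 + 122.88 = 2037.9 kPa.
q_net = 2037.9 − 45.82 = 1992.1 kPa.
q_all(net) = 1992.1 / 3.5 = 569.17 kPa.

q_all(net) ≈ 570 kPa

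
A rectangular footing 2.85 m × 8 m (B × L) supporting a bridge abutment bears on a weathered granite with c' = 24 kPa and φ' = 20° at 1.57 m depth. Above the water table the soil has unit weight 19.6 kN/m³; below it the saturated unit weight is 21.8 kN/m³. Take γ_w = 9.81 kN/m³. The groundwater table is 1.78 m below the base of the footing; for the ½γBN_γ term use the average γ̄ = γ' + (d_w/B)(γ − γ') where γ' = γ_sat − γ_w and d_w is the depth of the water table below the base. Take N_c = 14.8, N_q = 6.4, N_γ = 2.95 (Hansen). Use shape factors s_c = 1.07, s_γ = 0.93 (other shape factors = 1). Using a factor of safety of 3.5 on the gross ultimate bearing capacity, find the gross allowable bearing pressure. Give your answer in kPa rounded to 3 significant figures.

Effective surcharge at the founding depth q = γ·D_f = 19.6 × 1.57 = 30.772 kPa.
With d_w = 1.78 m < B, γ̄ = 11.99 + (1.78/2.85) × (19.6 − 11.99) = 16.743 kN/m³.
q_ult = c·N_c·s_c + q·N_q + 0.5·γ·B·N_γ·s_γ
     = 24 × 14.8 × 1.07 + 30.772 × 6.4 + 0.5 × 16.743 × 2.85 × 2.95 × 0.93
     = 380.06 + 196.94 + 65.456 = 642.46 kPa.
q_all = 642.46 / 3.5 = 183.56 kPa.

q_all ≈ 184 kPa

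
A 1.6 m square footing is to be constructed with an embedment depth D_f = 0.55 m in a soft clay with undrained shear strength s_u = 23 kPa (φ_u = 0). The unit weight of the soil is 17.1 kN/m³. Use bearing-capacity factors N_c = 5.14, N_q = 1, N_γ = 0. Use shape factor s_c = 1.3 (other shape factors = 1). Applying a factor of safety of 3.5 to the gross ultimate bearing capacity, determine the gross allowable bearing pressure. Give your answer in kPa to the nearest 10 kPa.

q = γ·D_f = 17.1 × 0.55 = 9.405 kPa.
c·N_c·s_c = 23 × 5.14 × 1.3 = 153.69 kPa
q·N_q = 9.405 × 1 = 9.405 kPa
q_ult = 153.69 + 9.405 = 163.09 kPa.
q_all = q_ult / FS = 163.09 / 3.5 = 46.597 kPa.

q_all ≈ 50 kPa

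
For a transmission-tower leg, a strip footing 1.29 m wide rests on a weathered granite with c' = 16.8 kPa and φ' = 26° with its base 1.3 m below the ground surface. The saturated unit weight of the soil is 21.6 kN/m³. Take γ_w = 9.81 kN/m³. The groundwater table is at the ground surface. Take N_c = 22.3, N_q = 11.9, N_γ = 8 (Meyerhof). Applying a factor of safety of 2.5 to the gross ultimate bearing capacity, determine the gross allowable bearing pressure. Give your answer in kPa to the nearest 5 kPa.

Water table at ground surface, so effective unit weight γ' = 21.6 − 9.81 = 11.79 kN/m³ is used throughout; overburden q = 11.79 × 1.3 = 15.327 kPa; the same γ' applies in the ½γBN_γ term.
Cohesion term c·N_c = 16.8 × 22.3 = 374.64 kPa; surcharge term q·N_q = 15.327 × 11.9 = 182.39 kPa; self-weight term 0.5·γ·B·N_γ = 0.5 × 11.79 × 1.29 × 8 = 60.836 kPa.
q_ult = 374.64 + 182.39 + 60.836 = 617.87 kPa.
q_all = q_ult / FS = 617.87 / 2.5 = 247.15 kPa.

q_all ≈ 245 kPa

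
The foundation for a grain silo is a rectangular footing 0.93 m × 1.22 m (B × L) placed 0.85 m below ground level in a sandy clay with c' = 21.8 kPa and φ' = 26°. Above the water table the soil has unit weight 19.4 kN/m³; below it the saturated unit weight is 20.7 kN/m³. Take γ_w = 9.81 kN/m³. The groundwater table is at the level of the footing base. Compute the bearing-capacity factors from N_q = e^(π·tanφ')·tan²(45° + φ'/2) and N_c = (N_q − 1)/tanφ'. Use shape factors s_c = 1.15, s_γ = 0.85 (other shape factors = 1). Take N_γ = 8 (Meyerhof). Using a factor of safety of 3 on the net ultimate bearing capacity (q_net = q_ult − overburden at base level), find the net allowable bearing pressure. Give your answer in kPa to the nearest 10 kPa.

N_q = e^(π·tan26°)·tan²(58°) = 11.85; N_c = (N_q − 1)/tanφ' = 22.25.
Overburden at base level: q = 19.4 × 0.85 = 16.49 kPa.
Below the base the soil is submerged, so the ½γBN_γ term uses γ' = 20.7 − 9.81 = 10.89 kN/m³.
Cohesion term c·N_c·s_c = 21.8 × 22.254 × 1.15 = 557.92 kPa; surcharge term q·N_q = 16.49 × 11.854 = 195.48 kPa; self-weight term 0.5·γ·B·N_γ·s_γ = 0.5 × 10.89 × 0.93 × 8 × 0.85 = 34.434 kPa.
q_ult = 557.92 + 195.48 + 34.434 = 787.83 kPa.
q_net = 787.83 − 16.49 = 771.34 kPa.
q_all(net) = 771.34 / 3 = 257.11 kPa.

q_all(net) ≈ 260 kPa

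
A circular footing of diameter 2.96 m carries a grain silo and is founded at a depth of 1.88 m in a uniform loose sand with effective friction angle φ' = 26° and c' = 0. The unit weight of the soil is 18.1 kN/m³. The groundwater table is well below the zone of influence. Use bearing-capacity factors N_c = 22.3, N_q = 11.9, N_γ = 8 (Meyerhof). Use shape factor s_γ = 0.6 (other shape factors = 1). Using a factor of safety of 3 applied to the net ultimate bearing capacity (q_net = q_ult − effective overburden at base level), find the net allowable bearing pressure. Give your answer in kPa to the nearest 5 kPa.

q_all(net) ≈ 165 kPa

q = γ·D_f = 18.1 × 1.88 = 34.028 kPa.
q·N_q = 34.028 × 11.9 = 404.93 kPa
0.5·γ·B·N_γ·s_γ = 0.5 × 18.1 × 2.96 × 8 × 0.6 = 128.58 kPa
q_ult = 404.93 + 128.58 = 533.52 kPa.
Net ultimate: q_net = 533.52 − 34.028 = 499.49 kPa.
q_all(net) = 499.49 / 3 = 166.5 kPa.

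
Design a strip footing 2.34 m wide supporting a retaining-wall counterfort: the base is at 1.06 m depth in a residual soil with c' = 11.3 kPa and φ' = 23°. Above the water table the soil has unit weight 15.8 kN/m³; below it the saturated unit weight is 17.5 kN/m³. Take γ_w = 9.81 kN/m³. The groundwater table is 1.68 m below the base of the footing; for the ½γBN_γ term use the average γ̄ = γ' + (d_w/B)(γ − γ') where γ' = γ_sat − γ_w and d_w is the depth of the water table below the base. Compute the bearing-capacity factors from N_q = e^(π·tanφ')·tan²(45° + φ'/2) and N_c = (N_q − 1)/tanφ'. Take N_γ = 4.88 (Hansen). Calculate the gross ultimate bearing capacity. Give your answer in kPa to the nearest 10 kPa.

tan23° = 0.4245, so N_q = e^(π×0.4245)·tan²(56.5°) = 3.794 × 2.283 = 8.66.
N_c = (8.66 − 1)/tan23° = 18.05.
Effective surcharge at the founding depth q = γ·D_f = 15.8 × 1.06 = 16.748 kPa.
With d_w = 1.68 m < B, γ̄ = 7.69 + (1.68/2.34) × (15.8 − 7.69) = 13.513 kN/m³.
q_ult = c·N_c + q·N_q + 0.5·γ·B·N_γ
     = 11.3 × 18.049 + 16.748 × 8.6612 + 0.5 × 13.513 × 2.34 × 4.88
     = 203.95 + 145.06 + 77.151 = 426.16 kPa.

q_ult ≈ 430 kPa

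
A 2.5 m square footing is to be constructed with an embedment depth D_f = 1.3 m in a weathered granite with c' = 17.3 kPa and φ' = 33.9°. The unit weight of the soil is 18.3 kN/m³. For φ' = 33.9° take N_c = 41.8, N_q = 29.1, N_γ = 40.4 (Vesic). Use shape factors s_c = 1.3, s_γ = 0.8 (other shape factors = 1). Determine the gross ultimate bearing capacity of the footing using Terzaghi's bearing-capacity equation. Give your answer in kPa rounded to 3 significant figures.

Effective surcharge at the founding depth q = γ·D_f = 18.3 × 1.3 = 23.79 kPa.
q_ult = c·N_c·s_c + q·N_q + 0.5·γ·B·N_γ·s_γ
     = 17.3 × 41.8 × 1.3 + 23.79 × 29.1 + 0.5 × 18.3 × 2.5 × 40.4 × 0.8
     = 940.08 + 692.29 + 739.32 = 2371.7 kPa.

q_ult ≈ 2370 kPa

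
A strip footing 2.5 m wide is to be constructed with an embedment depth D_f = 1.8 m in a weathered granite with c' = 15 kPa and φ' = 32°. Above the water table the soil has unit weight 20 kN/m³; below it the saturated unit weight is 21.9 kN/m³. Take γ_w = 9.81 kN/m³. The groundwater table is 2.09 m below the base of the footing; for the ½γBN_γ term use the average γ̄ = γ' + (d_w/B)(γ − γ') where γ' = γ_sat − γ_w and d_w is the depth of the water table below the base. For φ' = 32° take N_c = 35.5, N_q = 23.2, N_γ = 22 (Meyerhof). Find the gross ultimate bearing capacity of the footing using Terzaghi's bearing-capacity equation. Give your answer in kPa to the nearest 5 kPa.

q_ult ≈ 1880 kPa

q = γ·D_f = 20 × 1.8 = 36 kPa.
γ' = 12.09 kN/m³; averaging over the depth B below the base, γ̄ = γ' + (d_w/B)(γ − γ') = 18.703 kN/m³.
c·N_c = 15 × 35.5 = 532.5 kPa
q·N_q = 36 × 23.2 = 835.2 kPa
0.5·γ·B·N_γ = 0.5 × 18.703 × 2.5 × 22 = 514.33 kPa
q_ult = 532.5 + 835.2 + 514.33 = 1882 kPa.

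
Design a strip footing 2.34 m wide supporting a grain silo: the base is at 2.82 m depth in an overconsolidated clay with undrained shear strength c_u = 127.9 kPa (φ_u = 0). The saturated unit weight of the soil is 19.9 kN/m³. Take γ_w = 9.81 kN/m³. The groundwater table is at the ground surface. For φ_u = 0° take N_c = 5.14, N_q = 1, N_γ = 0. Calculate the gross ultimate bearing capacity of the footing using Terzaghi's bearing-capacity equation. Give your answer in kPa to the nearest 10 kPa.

Water table at ground surface, so effective unit weight γ' = 19.9 − 9.81 = 10.09 kN/m³ is used throughout; overburden q = 10.09 × 2.82 = 28.454 kPa.
Cohesion term c·N_c = 127.9 × 5.14 = 657.41 kPa; surcharge term q·N_q = 28.454 × 1 = 28.454 kPa.
q_ult = 657.41 + 28.454 = 685.86 kPa.

q_ult ≈ 690 kPa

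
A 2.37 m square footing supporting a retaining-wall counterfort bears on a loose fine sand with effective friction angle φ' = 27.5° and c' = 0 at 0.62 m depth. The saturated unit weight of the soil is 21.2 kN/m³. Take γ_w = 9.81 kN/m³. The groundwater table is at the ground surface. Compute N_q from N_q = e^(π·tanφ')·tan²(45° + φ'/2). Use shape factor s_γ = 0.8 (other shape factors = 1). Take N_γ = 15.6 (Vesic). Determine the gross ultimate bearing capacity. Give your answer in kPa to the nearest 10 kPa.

tan27.5° = 0.5206, so N_q = e^(π×0.5206)·tan²(58.75°) = 5.132 × 2.716 = 13.94.
γ' = 21.2 − 9.81 = 11.39 kN/m³ (submerged throughout). q = 11.39 × 0.62 = 7.0618 kPa; the same γ' applies in the ½γBN_γ term.
q·N_q = 7.0618 × 13.936 = 98.413 kPa
0.5·γ·B·N_γ·s_γ = 0.5 × 11.39 × 2.37 × 15.6 × 0.8 = 168.44 kPa
q_ult = 98.413 + 168.44 = 266.86 kPa.

q_ult ≈ 270 kPa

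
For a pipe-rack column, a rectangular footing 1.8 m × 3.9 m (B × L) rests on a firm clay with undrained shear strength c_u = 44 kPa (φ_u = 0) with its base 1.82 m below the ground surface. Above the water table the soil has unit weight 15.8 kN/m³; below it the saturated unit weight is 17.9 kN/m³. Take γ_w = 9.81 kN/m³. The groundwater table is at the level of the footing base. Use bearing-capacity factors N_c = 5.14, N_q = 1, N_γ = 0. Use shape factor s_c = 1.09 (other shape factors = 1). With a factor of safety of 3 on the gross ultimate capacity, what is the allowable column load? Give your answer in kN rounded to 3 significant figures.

Overburden at base level: q = 15.8 × 1.82 = 28.756 kPa.
Cohesion term c·N_c·s_c = 44 × 5.14 × 1.09 = 246.51 kPa; surcharge term q·N_q = 28.756 × 1 = 28.756 kPa.
q_ult = 246.51 + 28.756 = 275.27 kPa.
Gross allowable pressure q_all = 275.27 / 3 = 91.757 kPa.
Footing area = 7.02 m², so allowable column load = 91.757 × 7.02 = 644.13 kN.

P_all ≈ 644 kN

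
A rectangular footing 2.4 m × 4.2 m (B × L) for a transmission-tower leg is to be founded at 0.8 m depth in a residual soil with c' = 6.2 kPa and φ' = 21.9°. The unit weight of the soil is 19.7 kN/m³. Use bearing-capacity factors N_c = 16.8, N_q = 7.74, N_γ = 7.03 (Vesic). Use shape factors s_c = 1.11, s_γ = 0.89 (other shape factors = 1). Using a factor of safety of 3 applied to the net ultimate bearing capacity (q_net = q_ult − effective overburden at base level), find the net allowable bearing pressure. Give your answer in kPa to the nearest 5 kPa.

q_all(net) ≈ 125 kPa

Effective surcharge at the founding depth q = γ·D_f = 19.7 × 0.8 = 15.76 kPa.
q_ult = c·N_c·s_c + q·N_q + 0.5·γ·B·N_γ·s_γ
     = 6.2 × 16.8 × 1.11 + 15.76 × 7.74 + 0.5 × 19.7 × 2.4 × 7.03 × 0.89
     = 115.62 + 121.98 + 147.91 = 385.51 kPa.
Net ultimate: q_net = 385.51 − 15.76 = 369.75 kPa.
q_all(net) = 369.75 / 3 = 123.25 kPa.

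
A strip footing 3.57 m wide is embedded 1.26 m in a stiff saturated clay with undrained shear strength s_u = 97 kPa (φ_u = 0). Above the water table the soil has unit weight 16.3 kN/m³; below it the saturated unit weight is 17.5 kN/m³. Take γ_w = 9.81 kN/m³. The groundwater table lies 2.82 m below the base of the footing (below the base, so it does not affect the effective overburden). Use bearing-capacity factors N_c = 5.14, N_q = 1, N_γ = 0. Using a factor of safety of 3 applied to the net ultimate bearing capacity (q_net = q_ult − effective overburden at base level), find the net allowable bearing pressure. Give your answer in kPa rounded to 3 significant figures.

q_all(net) ≈ 166 kPa

q = γ·D_f = 16.3 × 1.26 = 20.538 kPa.
c·N_c = 97 × 5.14 = 498.58 kPa
q·N_q = 20.538 × 1 = 20.538 kPa
q_ult = 498.58 + 20.538 = 519.12 kPa.
Net ultimate: q_net = 519.12 − 20.538 = 498.58 kPa.
q_all(net) = 498.58 / 3 = 166.19 kPa.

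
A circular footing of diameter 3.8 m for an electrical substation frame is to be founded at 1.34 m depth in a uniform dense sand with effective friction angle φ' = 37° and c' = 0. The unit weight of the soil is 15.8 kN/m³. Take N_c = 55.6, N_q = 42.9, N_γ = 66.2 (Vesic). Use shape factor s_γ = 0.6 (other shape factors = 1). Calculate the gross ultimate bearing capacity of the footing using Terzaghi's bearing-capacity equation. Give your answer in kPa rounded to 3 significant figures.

Overburden at base level: q = 15.8 × 1.34 = 21.172 kPa.
Surcharge term q·N_q = 21.172 × 42.9 = 908.28 kPa; self-weight term 0.5·γ·B·N_γ·s_γ = 0.5 × 15.8 × 3.8 × 66.2 × 0.6 = 1192.4 kPa.
q_ult = 908.28 + 1192.4 = 2100.7 kPa.

q_ult ≈ 2100 kPa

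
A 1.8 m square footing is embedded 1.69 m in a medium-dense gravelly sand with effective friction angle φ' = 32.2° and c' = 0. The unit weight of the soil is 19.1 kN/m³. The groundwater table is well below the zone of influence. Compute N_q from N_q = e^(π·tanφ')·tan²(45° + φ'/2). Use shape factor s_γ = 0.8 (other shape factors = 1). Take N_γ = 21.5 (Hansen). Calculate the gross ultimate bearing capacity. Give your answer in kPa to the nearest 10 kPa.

tan32.2° = 0.6297, so N_q = e^(π×0.6297)·tan²(61.1°) = 7.231 × 3.282 = 23.73.
q = γ·D_f = 19.1 × 1.69 = 32.279 kPa.
q·N_q = 32.279 × 23.728 = 765.93 kPa
0.5·γ·B·N_γ·s_γ = 0.5 × 19.1 × 1.8 × 21.5 × 0.8 = 295.67 kPa
q_ult = 765.93 + 295.67 = 1061.6 kPa.

q_ult ≈ 1060 kPa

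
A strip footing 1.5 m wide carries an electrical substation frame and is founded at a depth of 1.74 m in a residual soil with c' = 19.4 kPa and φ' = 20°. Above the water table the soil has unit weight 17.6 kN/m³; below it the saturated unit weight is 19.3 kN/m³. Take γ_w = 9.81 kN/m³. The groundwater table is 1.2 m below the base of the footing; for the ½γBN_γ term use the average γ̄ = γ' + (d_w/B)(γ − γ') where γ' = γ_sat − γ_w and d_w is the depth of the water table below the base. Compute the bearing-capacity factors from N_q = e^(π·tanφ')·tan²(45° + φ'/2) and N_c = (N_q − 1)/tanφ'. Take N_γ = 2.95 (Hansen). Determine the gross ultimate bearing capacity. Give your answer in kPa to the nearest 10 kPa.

tan20° = 0.364, so N_q = e^(π×0.364)·tan²(55°) = 3.138 × 2.04 = 6.4.
N_c = (6.4 − 1)/tan20° = 14.83.
Overburden at base level: q = 17.6 × 1.74 = 30.624 kPa.
The water table is 1.2 m below the base (< B = 1.5 m), so the ½γBN_γ term uses γ̄ = γ' + (d_w/B)(γ − γ') = 9.49 + (1.2/1.5)(17.6 − 9.49) = 15.978 kN/m³.
Cohesion term c·N_c = 19.4 × 14.835 = 287.79 kPa; surcharge term q·N_q = 30.624 × 6.3994 = 195.98 kPa; self-weight term 0.5·γ·B·N_γ = 0.5 × 15.978 × 1.5 × 2.95 = 35.351 kPa.
q_ult = 287.79 + 195.98 + 35.351 = 519.12 kPa.

q_ult ≈ 520 kPa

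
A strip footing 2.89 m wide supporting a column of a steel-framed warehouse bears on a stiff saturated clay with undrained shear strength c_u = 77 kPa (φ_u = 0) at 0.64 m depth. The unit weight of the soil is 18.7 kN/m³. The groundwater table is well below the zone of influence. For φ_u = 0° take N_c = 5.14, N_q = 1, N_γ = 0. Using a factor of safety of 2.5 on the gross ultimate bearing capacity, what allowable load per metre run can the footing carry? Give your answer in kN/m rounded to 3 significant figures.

≈ 471 kN/m

Overburden at base level: q = 18.7 × 0.64 = 11.968 kPa.
Cohesion term c·N_c = 77 × 5.14 = 395.78 kPa; surcharge term q·N_q = 11.968 × 1 = 11.968 kPa.
q_ult = 395.78 + 11.968 = 407.75 kPa.
Gross allowable pressure q_all = 407.75 / 2.5 = 163.1 kPa.
Allowable wall load = q_all × B = 163.1 × 2.89 = 471.36 kN per metre run.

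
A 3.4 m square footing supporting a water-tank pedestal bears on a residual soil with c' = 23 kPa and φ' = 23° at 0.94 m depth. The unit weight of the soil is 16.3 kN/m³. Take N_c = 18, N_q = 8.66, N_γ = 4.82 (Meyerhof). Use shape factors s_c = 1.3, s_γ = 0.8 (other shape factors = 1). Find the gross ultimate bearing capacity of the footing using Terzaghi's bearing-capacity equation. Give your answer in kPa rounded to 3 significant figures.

q_ult ≈ 778 kPa

q = γ·D_f = 16.3 × 0.94 = 15.322 kPa.
c·N_c·s_c = 23 × 18 × 1.3 = 538.2 kPa
q·N_q = 15.322 × 8.66 = 132.69 kPa
0.5·γ·B·N_γ·s_γ = 0.5 × 16.3 × 3.4 × 4.82 × 0.8 = 106.85 kPa
q_ult = 538.2 + 132.69 + 106.85 = 777.74 kPa.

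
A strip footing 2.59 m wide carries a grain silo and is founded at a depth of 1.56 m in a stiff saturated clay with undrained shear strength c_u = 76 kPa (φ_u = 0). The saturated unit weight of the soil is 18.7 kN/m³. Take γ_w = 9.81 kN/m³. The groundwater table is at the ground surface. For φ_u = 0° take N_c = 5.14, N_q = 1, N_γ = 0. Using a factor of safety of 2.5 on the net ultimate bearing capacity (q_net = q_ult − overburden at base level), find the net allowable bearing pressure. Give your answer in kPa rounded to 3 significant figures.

q_all(net) ≈ 156 kPa

With the water table at the surface the whole profile is submerged: γ' = 18.7 − 9.81 = 8.89 kN/m³, so q = γ'·D_f = 13.868 kPa.
q_ult = c·N_c + q·N_q
     = 76 × 5.14 + 13.868 × 1
     = 390.64 + 13.868 = 404.51 kPa.
q_net = 404.51 − 13.868 = 390.64 kPa.
q_all(net) = 390.64 / 2.5 = 156.26 kPa.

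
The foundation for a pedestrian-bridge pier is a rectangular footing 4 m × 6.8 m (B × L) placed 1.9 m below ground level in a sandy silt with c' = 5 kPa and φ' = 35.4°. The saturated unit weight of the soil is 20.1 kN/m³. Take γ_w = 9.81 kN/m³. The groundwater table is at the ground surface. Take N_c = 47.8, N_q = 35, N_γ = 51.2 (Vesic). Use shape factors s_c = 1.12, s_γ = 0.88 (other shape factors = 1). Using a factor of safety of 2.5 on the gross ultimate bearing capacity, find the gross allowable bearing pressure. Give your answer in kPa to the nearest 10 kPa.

With the water table at the surface the whole profile is submerged: γ' = 20.1 − 9.81 = 10.29 kN/m³, so q = γ'·D_f = 19.551 kPa; the same γ' applies in the ½γBN_γ term.
q_ult = c·N_c·s_c + q·N_q + 0.5·γ·B·N_γ·s_γ
     = 5 × 47.8 × 1.12 + 19.551 × 35 + 0.5 × 10.29 × 4 × 51.2 × 0.88
     = 267.68 + 684.29 + 927.25 = 1879.2 kPa.
q_all = 1879.2 / 2.5 = 751.69 kPa.

q_all ≈ 750 kPa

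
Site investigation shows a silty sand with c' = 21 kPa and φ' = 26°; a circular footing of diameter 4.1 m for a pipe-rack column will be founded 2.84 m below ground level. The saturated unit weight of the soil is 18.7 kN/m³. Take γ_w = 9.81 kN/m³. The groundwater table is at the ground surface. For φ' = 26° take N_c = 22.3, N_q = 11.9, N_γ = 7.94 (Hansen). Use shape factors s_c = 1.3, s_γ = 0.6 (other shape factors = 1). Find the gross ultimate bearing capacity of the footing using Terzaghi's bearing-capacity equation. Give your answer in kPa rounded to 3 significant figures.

γ' = 18.7 − 9.81 = 8.89 kN/m³ (submerged throughout). q = 8.89 × 2.84 = 25.248 kPa; the same γ' applies in the ½γBN_γ term.
c·N_c·s_c = 21 × 22.3 × 1.3 = 608.79 kPa
q·N_q = 25.248 × 11.9 = 300.45 kPa
0.5·γ·B·N_γ·s_γ = 0.5 × 8.89 × 4.1 × 7.94 × 0.6 = 86.822 kPa
q_ult = 608.79 + 300.45 + 86.822 = 996.06 kPa.

q_ult ≈ 996 kPa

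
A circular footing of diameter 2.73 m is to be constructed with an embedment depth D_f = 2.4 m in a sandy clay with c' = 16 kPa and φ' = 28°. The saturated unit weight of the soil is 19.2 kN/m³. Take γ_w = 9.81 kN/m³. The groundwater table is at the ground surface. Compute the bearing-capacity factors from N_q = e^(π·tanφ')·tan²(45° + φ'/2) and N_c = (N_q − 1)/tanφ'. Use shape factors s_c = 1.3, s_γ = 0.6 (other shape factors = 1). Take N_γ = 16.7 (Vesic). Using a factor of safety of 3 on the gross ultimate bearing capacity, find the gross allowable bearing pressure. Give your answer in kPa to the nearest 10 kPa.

N_q = e^(π·tan28°)·tan²(59°) = 14.72; N_c = (N_q − 1)/tanφ' = 25.8.
γ' = 19.2 − 9.81 = 9.39 kN/m³ (submerged throughout). q = 9.39 × 2.4 = 22.536 kPa; the same γ' applies in the ½γBN_γ term.
c·N_c·s_c = 16 × 25.803 × 1.3 = 536.71 kPa
q·N_q = 22.536 × 14.72 = 331.73 kPa
0.5·γ·B·N_γ·s_γ = 0.5 × 9.39 × 2.73 × 16.7 × 0.6 = 128.43 kPa
q_ult = 536.71 + 331.73 + 128.43 = 996.87 kPa.
q_all = 996.87 / 3 = 332.29 kPa.

q_all ≈ 330 kPa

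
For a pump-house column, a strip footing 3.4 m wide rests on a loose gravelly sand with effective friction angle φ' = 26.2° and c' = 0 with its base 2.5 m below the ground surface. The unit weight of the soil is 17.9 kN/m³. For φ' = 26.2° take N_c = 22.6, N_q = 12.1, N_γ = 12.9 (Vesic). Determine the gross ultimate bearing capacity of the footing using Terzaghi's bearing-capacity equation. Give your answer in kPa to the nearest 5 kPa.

q_ult ≈ 935 kPa

Effective surcharge at the founding depth q = γ·D_f = 17.9 × 2.5 = 44.75 kPa.
q_ult = q·N_q + 0.5·γ·B·N_γ
     = 44.75 × 12.1 + 0.5 × 17.9 × 3.4 × 12.9
     = 541.48 + 392.55 = 934.02 kPa.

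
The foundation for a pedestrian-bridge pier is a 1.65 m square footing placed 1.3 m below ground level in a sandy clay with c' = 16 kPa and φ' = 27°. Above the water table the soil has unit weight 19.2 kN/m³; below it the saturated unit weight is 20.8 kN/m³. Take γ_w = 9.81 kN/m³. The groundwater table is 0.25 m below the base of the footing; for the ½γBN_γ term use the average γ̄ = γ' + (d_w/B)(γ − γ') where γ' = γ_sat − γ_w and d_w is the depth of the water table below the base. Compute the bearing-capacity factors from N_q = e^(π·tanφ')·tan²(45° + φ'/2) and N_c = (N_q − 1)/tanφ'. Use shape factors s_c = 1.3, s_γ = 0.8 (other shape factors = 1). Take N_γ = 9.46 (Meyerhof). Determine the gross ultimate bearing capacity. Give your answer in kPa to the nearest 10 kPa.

tan27° = 0.5095, so N_q = e^(π×0.5095)·tan²(58.5°) = 4.957 × 2.663 = 13.2.
N_c = (13.2 − 1)/tan27° = 23.94.
q = γ·D_f = 19.2 × 1.3 = 24.96 kPa.
γ' = 10.99 kN/m³; averaging over the depth B below the base, γ̄ = γ' + (d_w/B)(γ − γ') = 12.234 kN/m³.
c·N_c·s_c = 16 × 23.942 × 1.3 = 498 kPa
q·N_q = 24.96 × 13.199 = 329.45 kPa
0.5·γ·B·N_γ·s_γ = 0.5 × 12.234 × 1.65 × 9.46 × 0.8 = 76.384 kPa
q_ult = 498 + 329.45 + 76.384 = 903.83 kPa.

q_ult ≈ 900 kPa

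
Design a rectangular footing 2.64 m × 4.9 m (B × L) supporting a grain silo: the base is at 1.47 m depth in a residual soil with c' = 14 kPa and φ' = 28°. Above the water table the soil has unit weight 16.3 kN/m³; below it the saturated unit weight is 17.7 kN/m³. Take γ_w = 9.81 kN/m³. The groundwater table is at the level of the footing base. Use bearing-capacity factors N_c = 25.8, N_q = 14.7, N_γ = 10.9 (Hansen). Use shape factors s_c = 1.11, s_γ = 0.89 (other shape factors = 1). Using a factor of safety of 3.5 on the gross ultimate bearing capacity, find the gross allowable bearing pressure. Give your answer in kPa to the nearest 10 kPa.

q_all ≈ 240 kPa

q = γ·D_f = 16.3 × 1.47 = 23.961 kPa.
For the ½γBN_γ term take γ' = 17.7 − 9.81 = 7.89 kN/m³ (soil below base is submerged).
c·N_c·s_c = 14 × 25.8 × 1.11 = 400.93 kPa
q·N_q = 23.961 × 14.7 = 352.23 kPa
0.5·γ·B·N_γ·s_γ = 0.5 × 7.89 × 2.64 × 10.9 × 0.89 = 101.03 kPa
q_ult = 400.93 + 352.23 + 101.03 = 854.19 kPa.
q_all = 854.19 / 3.5 = 244.06 kPa.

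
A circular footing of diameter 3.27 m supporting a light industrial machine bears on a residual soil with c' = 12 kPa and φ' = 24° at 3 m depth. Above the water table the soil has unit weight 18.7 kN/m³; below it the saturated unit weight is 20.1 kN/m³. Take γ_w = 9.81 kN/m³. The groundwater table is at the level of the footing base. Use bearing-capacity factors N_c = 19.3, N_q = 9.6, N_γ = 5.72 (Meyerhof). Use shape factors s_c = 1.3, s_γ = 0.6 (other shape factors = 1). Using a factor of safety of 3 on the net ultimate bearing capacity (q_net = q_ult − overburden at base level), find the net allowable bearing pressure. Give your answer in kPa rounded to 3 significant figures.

q = γ·D_f = 18.7 × 3 = 56.1 kPa.
For the ½γBN_γ term take γ' = 20.1 − 9.81 = 10.29 kN/m³ (soil below base is submerged).
c·N_c·s_c = 12 × 19.3 × 1.3 = 301.08 kPa
q·N_q = 56.1 × 9.6 = 538.56 kPa
0.5·γ·B·N_γ·s_γ = 0.5 × 10.29 × 3.27 × 5.72 × 0.6 = 57.74 kPa
q_ult = 301.08 + 538.56 + 57.74 = 897.38 kPa.
q_net = 897.38 − 56.1 = 841.28 kPa.
q_all(net) = 841.28 / 3 = 280.43 kPa.

q_all(net) ≈ 280 kPa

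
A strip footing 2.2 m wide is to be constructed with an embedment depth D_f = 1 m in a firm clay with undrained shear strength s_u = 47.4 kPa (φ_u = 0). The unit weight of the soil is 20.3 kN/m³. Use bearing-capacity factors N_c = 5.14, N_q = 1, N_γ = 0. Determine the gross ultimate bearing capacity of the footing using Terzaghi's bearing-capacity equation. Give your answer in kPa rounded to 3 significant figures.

Overburden at base level: q = 20.3 × 1 = 20.3 kPa.
Cohesion term c·N_c = 47.4 × 5.14 = 243.64 kPa; surcharge term q·N_q = 20.3 × 1 = 20.3 kPa.
q_ult = 243.64 + 20.3 = 263.94 kPa.

q_ult ≈ 264 kPa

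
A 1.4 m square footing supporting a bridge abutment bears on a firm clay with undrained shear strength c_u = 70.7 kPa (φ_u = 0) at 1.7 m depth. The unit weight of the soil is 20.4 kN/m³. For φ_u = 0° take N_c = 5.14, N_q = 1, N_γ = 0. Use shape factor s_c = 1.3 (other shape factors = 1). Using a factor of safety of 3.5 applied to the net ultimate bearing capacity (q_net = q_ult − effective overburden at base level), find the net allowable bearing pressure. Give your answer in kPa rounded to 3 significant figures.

Effective surcharge at the founding depth q = γ·D_f = 20.4 × 1.7 = 34.68 kPa.
q_ult = c·N_c·s_c + q·N_q
     = 70.7 × 5.14 × 1.3 + 34.68 × 1
     = 472.42 + 34.68 = 507.1 kPa.
Net ultimate: q_net = 507.1 − 34.68 = 472.42 kPa.
q_all(net) = 472.42 / 3.5 = 134.98 kPa.

q_all(net) ≈ 135 kPa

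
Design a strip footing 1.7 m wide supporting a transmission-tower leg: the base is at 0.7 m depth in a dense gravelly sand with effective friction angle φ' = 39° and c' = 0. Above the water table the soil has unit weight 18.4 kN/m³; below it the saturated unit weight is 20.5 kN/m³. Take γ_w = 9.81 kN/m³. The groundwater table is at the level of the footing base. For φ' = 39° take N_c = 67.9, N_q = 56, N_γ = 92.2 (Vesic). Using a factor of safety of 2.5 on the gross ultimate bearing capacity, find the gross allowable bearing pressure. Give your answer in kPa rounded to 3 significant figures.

q_all ≈ 624 kPa

Overburden at base level: q = 18.4 × 0.7 = 12.88 kPa.
Below the base the soil is submerged, so the ½γBN_γ term uses γ' = 20.5 − 9.81 = 10.69 kN/m³.
Surcharge term q·N_q = 12.88 × 56 = 721.28 kPa; self-weight term 0.5·γ·B·N_γ = 0.5 × 10.69 × 1.7 × 92.2 = 837.78 kPa.
q_ult = 721.28 + 837.78 = 1559.1 kPa.
q_all = 1559.1 / 2.5 = 623.62 kPa.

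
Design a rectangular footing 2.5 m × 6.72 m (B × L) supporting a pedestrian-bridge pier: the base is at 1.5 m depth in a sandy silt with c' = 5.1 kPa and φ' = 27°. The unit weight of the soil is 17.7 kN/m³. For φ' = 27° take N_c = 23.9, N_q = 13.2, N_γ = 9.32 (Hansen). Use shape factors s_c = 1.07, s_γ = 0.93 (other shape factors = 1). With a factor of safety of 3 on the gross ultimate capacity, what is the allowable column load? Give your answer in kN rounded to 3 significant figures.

P_all ≈ 3770 kN

Effective surcharge at the founding depth q = γ·D_f = 17.7 × 1.5 = 26.55 kPa.
q_ult = c·N_c·s_c + q·N_q + 0.5·γ·B·N_γ·s_γ
     = 5.1 × 23.9 × 1.07 + 26.55 × 13.2 + 0.5 × 17.7 × 2.5 × 9.32 × 0.93
     = 130.42 + 350.46 + 191.77 = 672.65 kPa.
Gross allowable pressure q_all = 672.65 / 3 = 224.22 kPa.
Footing area = 16.8 m², so allowable column load = 224.22 × 16.8 = 3766.9 kN.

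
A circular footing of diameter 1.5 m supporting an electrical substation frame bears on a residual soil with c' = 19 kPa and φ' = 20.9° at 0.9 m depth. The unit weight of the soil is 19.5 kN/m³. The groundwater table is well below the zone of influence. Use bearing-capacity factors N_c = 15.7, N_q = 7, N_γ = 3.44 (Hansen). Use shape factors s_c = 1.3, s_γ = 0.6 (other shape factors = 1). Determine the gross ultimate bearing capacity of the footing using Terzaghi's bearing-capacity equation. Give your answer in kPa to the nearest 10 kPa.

q_ult ≈ 540 kPa

Overburden at base level: q = 19.5 × 0.9 = 17.55 kPa.
Cohesion term c·N_c·s_c = 19 × 15.7 × 1.3 = 387.79 kPa; surcharge term q·N_q = 17.55 × 7 = 122.85 kPa; self-weight term 0.5·γ·B·N_γ·s_γ = 0.5 × 19.5 × 1.5 × 3.44 × 0.6 = 30.186 kPa.
q_ult = 387.79 + 122.85 + 30.186 = 540.83 kPa.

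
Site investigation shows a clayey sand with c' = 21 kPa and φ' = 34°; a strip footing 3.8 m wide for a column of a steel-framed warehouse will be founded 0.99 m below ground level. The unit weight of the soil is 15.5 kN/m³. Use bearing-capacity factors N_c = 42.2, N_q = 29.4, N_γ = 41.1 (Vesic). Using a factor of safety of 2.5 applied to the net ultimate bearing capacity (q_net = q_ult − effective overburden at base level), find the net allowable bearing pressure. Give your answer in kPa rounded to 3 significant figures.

q_all(net) ≈ 1010 kPa

q = γ·D_f = 15.5 × 0.99 = 15.345 kPa.
c·N_c = 21 × 42.2 = 886.2 kPa
q·N_q = 15.345 × 29.4 = 451.14 kPa
0.5·γ·B·N_γ = 0.5 × 15.5 × 3.8 × 41.1 = 1210.4 kPa
q_ult = 886.2 + 451.14 + 1210.4 = 2547.7 kPa.
Net ultimate: q_net = 2547.7 − 15.345 = 2532.4 kPa.
q_all(net) = 2532.4 / 2.5 = 1013 kPa.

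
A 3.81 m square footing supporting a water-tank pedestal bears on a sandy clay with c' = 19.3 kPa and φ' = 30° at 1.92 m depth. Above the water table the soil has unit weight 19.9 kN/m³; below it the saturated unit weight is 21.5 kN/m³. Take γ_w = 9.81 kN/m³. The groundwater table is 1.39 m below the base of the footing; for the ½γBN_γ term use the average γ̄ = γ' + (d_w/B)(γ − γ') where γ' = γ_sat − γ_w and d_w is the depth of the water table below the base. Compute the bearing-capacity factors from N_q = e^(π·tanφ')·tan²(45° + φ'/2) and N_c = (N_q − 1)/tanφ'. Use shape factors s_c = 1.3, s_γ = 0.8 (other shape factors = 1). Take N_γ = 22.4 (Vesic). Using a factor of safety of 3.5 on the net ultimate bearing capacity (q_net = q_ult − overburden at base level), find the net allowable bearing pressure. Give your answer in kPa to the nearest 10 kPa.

N_q = e^(π·tan30°)·tan²(60°) = 18.4; N_c = (N_q − 1)/tanφ' = 30.14.
q = γ·D_f = 19.9 × 1.92 = 38.208 kPa.
γ' = 11.69 kN/m³; averaging over the depth B below the base, γ̄ = γ' + (d_w/B)(γ − γ') = 14.685 kN/m³.
c·N_c·s_c = 19.3 × 30.14 × 1.3 = 756.2 kPa
q·N_q = 38.208 × 18.401 = 703.07 kPa
0.5·γ·B·N_γ·s_γ = 0.5 × 14.685 × 3.81 × 22.4 × 0.8 = 501.32 kPa
q_ult = 756.2 + 703.07 + 501.32 = 1960.6 kPa.
q_net = 1960.6 − 38.208 = 1922.4 kPa.
q_all(net) = 1922.4 / 3.5 = 549.25 kPa.

q_all(net) ≈ 550 kPa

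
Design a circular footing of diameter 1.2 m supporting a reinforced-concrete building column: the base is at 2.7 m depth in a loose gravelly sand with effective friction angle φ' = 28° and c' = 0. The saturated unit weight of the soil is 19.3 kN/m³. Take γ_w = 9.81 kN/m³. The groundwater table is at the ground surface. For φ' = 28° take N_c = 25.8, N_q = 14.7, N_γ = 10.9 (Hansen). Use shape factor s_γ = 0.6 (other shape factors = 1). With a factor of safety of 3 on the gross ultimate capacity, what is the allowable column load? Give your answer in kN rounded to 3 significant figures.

P_all ≈ 156 kN

γ' = 19.3 − 9.81 = 9.49 kN/m³ (submerged throughout). q = 9.49 × 2.7 = 25.623 kPa; the same γ' applies in the ½γBN_γ term.
q·N_q = 25.623 × 14.7 = 376.66 kPa
0.5·γ·B·N_γ·s_γ = 0.5 × 9.49 × 1.2 × 10.9 × 0.6 = 37.239 kPa
q_ult = 376.66 + 37.239 = 413.9 kPa.
Gross allowable pressure q_all = 413.9 / 3 = 137.97 kPa.
Footing area = 1.131 m², so allowable column load = 137.97 × 1.131 = 156.04 kN.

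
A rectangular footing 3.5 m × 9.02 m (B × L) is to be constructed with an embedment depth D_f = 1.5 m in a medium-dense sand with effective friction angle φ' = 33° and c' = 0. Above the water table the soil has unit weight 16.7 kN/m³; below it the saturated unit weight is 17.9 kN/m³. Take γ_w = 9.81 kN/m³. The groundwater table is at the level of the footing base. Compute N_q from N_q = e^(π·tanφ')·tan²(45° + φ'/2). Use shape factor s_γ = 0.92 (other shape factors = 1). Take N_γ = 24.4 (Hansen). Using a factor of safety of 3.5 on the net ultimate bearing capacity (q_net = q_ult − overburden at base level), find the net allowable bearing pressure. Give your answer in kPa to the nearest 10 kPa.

N_q = e^(π·tan33°)·tan²(61.5°) = 26.09.
Overburden at base level: q = 16.7 × 1.5 = 25.05 kPa.
Below the base the soil is submerged, so the ½γBN_γ term uses γ' = 17.9 − 9.81 = 8.09 kN/m³.
Surcharge term q·N_q = 25.05 × 26.092 = 653.6 kPa; self-weight term 0.5·γ·B·N_γ·s_γ = 0.5 × 8.09 × 3.5 × 24.4 × 0.92 = 317.81 kPa.
q_ult = 653.6 + 317.81 = 971.41 kPa.
q_net = 971.41 − 25.05 = 946.36 kPa.
q_all(net) = 946.36 / 3.5 = 270.39 kPa.

q_all(net) ≈ 270 kPa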